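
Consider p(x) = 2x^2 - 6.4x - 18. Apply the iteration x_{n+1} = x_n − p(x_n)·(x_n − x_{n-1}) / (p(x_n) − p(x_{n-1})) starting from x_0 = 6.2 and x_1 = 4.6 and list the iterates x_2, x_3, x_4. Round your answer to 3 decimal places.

4.937, 5.004, 5.000

p(6.2) = 19.20000, p(4.6) = -5.12000
x_2 = 4.60000 − (-5.12000)·(4.60000 − 6.20000) / (-5.12000 − 19.20000) = 4.60000 − (8.19200)/(-24.32000) = 4.93684
p(4.93684) = -0.85097
x_3 = 4.93684 − (-0.85097)·(4.93684 − 4.60000) / (-0.85097 − (-5.12000)) = 4.93684 − (-0.28664)/(4.26903) = 5.00399
p(5.00399) = 0.05425
x_4 = 5.00399 − 0.05425·(5.00399 − 4.93684) / (0.05425 − (-0.85097)) = 5.00399 − (0.00364)/(0.90522) = 4.99996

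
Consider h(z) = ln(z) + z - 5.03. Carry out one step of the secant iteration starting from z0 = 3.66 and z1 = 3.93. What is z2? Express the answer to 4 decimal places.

h(3.66) = -0.072537, h(3.93) = 0.268639
z2 = 3.930000 − 0.268639·(3.930000 − 3.660000) / (0.268639 − (-0.072537)) = 3.930000 − (0.072533)/(0.341176) = 3.717404

3.7174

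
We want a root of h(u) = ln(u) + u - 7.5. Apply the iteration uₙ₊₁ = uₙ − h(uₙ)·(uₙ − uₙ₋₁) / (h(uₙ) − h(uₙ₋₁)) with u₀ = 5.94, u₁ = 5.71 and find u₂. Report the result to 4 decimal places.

h(5.94) = 0.221709, h(5.71) = -0.047781
u₂ = 5.710000 − (-0.047781)·(5.710000 − 5.940000) / (-0.047781 − 0.221709) = 5.710000 − (0.010990)/(-0.269490) = 5.750779

5.7508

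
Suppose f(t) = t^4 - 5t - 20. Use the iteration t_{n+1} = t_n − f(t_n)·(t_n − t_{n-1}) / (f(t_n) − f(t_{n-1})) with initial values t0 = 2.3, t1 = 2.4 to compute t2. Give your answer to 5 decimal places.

2.37491

f(2.3) = -3.5159000, f(2.4) = 1.1776000
t2 = 2.4000000 − 1.1776000·(2.4000000 − 2.3000000) / (1.1776000 − (-3.5159000)) = 2.4000000 − (0.1177600)/(4.6935000) = 2.3749100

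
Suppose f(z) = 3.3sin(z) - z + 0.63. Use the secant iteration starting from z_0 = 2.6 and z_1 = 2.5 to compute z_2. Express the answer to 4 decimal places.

2.5281

f(2.6) = -0.268845, f(2.5) = 0.104958
z_2 = 2.500000 − 0.104958·(2.500000 − 2.600000) / (0.104958 − (-0.268845)) = 2.500000 − (-0.010496)/(0.373804) = 2.528078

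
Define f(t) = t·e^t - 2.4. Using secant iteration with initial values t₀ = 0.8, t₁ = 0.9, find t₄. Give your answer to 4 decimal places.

f(0.8) = -0.619567, f(0.9) = -0.186357
t₂ = 0.900000 − (-0.186357)·(0.900000 − 0.800000) / (-0.186357 − (-0.619567)) = 0.900000 − (-0.018636)/(0.433210) = 0.943018
f(0.943018) = 0.021404
t₃ = 0.943018 − 0.021404·(0.943018 − 0.900000) / (0.021404 − (-0.186357)) = 0.943018 − (0.000921)/(0.207761) = 0.938586
f(0.938586) = -0.000633
t₄ = 0.938586 − (-0.000633)·(0.938586 − 0.943018) / (-0.000633 − 0.021404) = 0.938586 − (0.000003)/(-0.022037) = 0.938713

0.9387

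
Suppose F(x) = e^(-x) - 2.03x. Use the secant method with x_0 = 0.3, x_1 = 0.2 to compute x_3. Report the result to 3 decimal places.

F(0.3) = 0.13182, F(0.2) = 0.41273
x_2 = 0.20000 − 0.41273·(0.20000 − 0.30000) / (0.41273 − 0.13182) = 0.20000 − (-0.04127)/(0.28091) = 0.34693
F(0.34693) = 0.00260
x_3 = 0.34693 − 0.00260·(0.34693 − 0.20000) / (0.00260 − 0.41273) = 0.34693 − (0.00038)/(-0.41013) = 0.34786

0.348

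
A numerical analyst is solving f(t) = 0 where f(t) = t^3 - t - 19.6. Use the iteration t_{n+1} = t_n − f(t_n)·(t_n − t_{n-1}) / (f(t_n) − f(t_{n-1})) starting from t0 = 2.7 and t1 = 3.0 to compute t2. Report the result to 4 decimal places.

f(2.7) = -2.617000, f(3.0) = 4.400000
t2 = 3.000000 − 4.400000·(3.000000 − 2.700000) / (4.400000 − (-2.617000)) = 3.000000 − (1.320000)/(7.017000) = 2.811885

2.8119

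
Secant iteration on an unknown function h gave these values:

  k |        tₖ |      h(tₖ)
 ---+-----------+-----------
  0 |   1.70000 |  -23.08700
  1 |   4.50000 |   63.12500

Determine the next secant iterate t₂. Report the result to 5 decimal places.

t₂ = 4.50000 − 63.12500·(4.50000 − 1.70000) / (63.12500 − (-23.08700))
   = 4.50000 − (176.7500000)/(86.2120000) = 2.4498214

2.44982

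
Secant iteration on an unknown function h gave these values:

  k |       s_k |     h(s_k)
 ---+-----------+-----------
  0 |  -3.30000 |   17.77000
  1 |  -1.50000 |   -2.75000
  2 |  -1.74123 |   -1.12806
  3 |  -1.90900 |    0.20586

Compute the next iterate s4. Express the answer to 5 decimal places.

-1.88311

s4 = -1.90900 − 0.20586·(-1.90900 − (-1.74123)) / (0.20586 − (-1.12806))
   = -1.90900 − (-0.0345371)/(1.3339200) = -1.8831085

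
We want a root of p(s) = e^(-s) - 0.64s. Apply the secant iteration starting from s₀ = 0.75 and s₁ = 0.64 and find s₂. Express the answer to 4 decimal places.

p(0.75) = -0.007633, p(0.64) = 0.117692
s₂ = 0.640000 − 0.117692·(0.640000 − 0.750000) / (0.117692 − (-0.007633)) = 0.640000 − (-0.012946)/(0.125326) = 0.743300

0.7433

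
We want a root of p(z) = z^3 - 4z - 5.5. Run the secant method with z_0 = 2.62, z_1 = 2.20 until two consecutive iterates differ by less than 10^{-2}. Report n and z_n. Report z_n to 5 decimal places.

n = 4, z_n = 2.49145

p(2.62) = 2.0047280, p(2.20) = -3.6520000
z_2 = 2.2000000 − (-3.6520000)·(-0.4200000)/(-5.6567280) = 2.4711532;  |Δ| = 0.2711532
p(2.4711532) = -0.2942730
z_3 = 2.4711532 − (-0.2942730)·(0.2711532)/(3.3577270) = 2.4949172;  |Δ| = 0.0237640
p(2.4949172) = 0.0502228
z_4 = 2.4949172 − 0.0502228·(0.0237640)/(0.3444958) = 2.4914528;  |Δ| = 0.0034645
|z_4 − z_3| = 0.0034645 < 10^{-2}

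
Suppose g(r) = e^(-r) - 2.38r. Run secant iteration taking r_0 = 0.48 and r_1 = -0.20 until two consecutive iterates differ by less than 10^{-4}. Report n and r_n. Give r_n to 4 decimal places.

g(0.48) = -0.523617, g(-0.20) = 1.697403
r_2 = -0.200000 − 1.697403·(-0.680000)/(2.221019) = 0.319687;  |Δ| = 0.519687
g(0.319687) = -0.034477
r_3 = 0.319687 − (-0.034477)·(0.519687)/(-1.731880) = 0.309341;  |Δ| = 0.010346
g(0.309341) = -0.002301
r_4 = 0.309341 − (-0.002301)·(-0.010346)/(0.032176) = 0.308601;  |Δ| = 0.000740
g(0.308601) = 0.000003
r_5 = 0.308601 − 0.000003·(-0.000740)/(0.002304) = 0.308602;  |Δ| = 0.000001
|r_5 − r_4| = 0.000001 < 10^{-4}

n = 5, r_n = 0.3086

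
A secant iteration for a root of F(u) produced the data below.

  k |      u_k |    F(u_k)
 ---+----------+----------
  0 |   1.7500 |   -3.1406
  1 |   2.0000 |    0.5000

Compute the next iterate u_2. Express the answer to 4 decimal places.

1.9657

u_2 = 2.0000 − 0.5000·(2.0000 − 1.7500) / (0.5000 − (-3.1406))
   = 2.0000 − (0.125000)/(3.640600) = 1.965665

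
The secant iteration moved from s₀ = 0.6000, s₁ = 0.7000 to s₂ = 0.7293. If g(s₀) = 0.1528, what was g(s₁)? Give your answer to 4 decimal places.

The secant line through (0.6000, 0.1528) and (0.7000, g(s₁)) crosses zero at s₂ = 0.7293.
So (0.6000, 0.1528), (0.7000, g(s₁)), (0.7293, 0) are collinear:
g(s₁) = 0.1528 · (0.7000 − 0.7293) / (0.6000 − 0.7293) = 0.1528 · (-0.029300)/(-0.129300) = 0.034625

0.0346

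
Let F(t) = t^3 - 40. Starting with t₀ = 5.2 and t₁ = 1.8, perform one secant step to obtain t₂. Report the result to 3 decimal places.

2.662

F(5.2) = 100.60800, F(1.8) = -34.16800
t₂ = 1.80000 − (-34.16800)·(1.80000 − 5.20000) / (-34.16800 − 100.60800) = 1.80000 − (116.17120)/(-134.77600) = 2.66196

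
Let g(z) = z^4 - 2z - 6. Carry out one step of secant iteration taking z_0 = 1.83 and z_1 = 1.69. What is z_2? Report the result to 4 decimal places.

g(1.83) = 1.555131, g(1.69) = -1.222693
z_2 = 1.690000 − (-1.222693)·(1.690000 − 1.830000) / (-1.222693 − 1.555131) = 1.690000 − (0.171177)/(-2.777824) = 1.751623

1.7516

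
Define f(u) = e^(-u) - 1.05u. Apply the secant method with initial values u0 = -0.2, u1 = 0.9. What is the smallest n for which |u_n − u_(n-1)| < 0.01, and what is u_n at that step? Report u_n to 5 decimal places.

n = 4, u_n = 0.54969

f(-0.2) = 1.4314028, f(0.9) = -0.5384303
u2 = 0.9000000 − (-0.5384303)·(1.1000000)/(-1.9698331) = 0.5993281;  |Δ| = 0.3006719
f(0.5993281) = -0.0801141
u3 = 0.5993281 − (-0.0801141)·(-0.3006719)/(0.4583163) = 0.5467705;  |Δ| = 0.0525577
f(0.5467705) = 0.0047071
u4 = 0.5467705 − 0.0047071·(-0.0525577)/(0.0848212) = 0.5496871;  |Δ| = 0.0029167
|u4 − u3| = 0.0029167 < 0.01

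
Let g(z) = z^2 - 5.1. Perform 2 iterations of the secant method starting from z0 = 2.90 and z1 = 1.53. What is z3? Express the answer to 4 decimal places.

g(2.90) = 3.310000, g(1.53) = -2.759100
z2 = 1.530000 − (-2.759100)·(1.530000 − 2.900000) / (-2.759100 − 3.310000) = 1.530000 − (3.779967)/(-6.069100) = 2.152822
g(2.152822) = -0.465359
z3 = 2.152822 − (-0.465359)·(2.152822 − 1.530000) / (-0.465359 − (-2.759100)) = 2.152822 − (-0.289836)/(2.293741) = 2.279181

2.2792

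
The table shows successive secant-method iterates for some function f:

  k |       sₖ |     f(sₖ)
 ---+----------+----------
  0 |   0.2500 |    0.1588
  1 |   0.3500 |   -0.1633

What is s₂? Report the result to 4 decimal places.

0.2993

s₂ = 0.3500 − (-0.1633)·(0.3500 − 0.2500) / (-0.1633 − 0.1588)
   = 0.3500 − (-0.016330)/(-0.322100) = 0.299301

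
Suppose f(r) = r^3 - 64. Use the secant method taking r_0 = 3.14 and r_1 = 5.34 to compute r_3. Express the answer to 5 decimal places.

f(3.14) = -33.0408560, f(5.34) = 88.2733040
r_2 = 5.3400000 − 88.2733040·(5.3400000 − 3.1400000) / (88.2733040 − (-33.0408560)) = 5.3400000 − (194.2012688)/(121.3141600) = 3.7391871
f(3.7391871) = -11.7204789
r_3 = 3.7391871 − (-11.7204789)·(3.7391871 − 5.3400000) / (-11.7204789 − 88.2733040) = 3.7391871 − (18.7622935)/(-99.9937829) = 3.9268217

3.92682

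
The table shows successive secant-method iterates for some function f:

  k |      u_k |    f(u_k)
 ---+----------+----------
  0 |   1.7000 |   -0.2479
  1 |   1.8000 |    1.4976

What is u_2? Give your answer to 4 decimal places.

u_2 = 1.8000 − 1.4976·(1.8000 − 1.7000) / (1.4976 − (-0.2479))
   = 1.8000 − (0.149760)/(1.745500) = 1.714202

1.7142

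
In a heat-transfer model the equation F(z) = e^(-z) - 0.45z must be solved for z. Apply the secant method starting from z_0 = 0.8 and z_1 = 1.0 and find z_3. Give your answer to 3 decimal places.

0.902

F(0.8) = 0.08933, F(1.0) = -0.08212
z_2 = 1.00000 − (-0.08212)·(1.00000 − 0.80000) / (-0.08212 − 0.08933) = 1.00000 − (-0.01642)/(-0.17145) = 0.90420
F(0.90420) = -0.00203
z_3 = 0.90420 − (-0.00203)·(0.90420 − 1.00000) / (-0.00203 − (-0.08212)) = 0.90420 − (0.00019)/(0.08009) = 0.90178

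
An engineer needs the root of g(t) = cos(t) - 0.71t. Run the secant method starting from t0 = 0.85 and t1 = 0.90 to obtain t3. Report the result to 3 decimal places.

0.888

g(0.85) = 0.05648, g(0.90) = -0.01739
t2 = 0.90000 − (-0.01739)·(0.90000 − 0.85000) / (-0.01739 − 0.05648) = 0.90000 − (-0.00087)/(-0.07387) = 0.88823
g(0.88823) = 0.00014
t3 = 0.88823 − 0.00014·(0.88823 − 0.90000) / (0.00014 − (-0.01739)) = 0.88823 − (0.00000)/(0.01753) = 0.88833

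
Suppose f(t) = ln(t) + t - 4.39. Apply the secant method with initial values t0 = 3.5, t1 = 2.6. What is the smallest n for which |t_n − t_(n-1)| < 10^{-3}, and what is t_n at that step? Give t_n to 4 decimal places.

f(3.5) = 0.362763, f(2.6) = -0.834489
t2 = 2.600000 − (-0.834489)·(-0.900000)/(-1.197252) = 3.227303;  |Δ| = 0.627303
f(3.227303) = 0.008950
t3 = 3.227303 − 0.008950·(0.627303)/(0.843439) = 3.220647;  |Δ| = 0.006657
f(3.220647) = 0.000229
t4 = 3.220647 − 0.000229·(-0.006657)/(-0.008721) = 3.220472;  |Δ| = 0.000175
|t4 − t3| = 0.000175 < 10^{-3}

n = 4, t_n = 3.2205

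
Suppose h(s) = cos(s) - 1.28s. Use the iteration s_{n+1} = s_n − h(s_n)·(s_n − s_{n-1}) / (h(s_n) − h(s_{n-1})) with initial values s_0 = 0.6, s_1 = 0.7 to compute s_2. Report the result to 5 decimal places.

0.63042

h(0.6) = 0.0573356, h(0.7) = -0.1311578
s_2 = 0.7000000 − (-0.1311578)·(0.7000000 − 0.6000000) / (-0.1311578 − 0.0573356) = 0.7000000 − (-0.0131158)/(-0.1884934) = 0.6304178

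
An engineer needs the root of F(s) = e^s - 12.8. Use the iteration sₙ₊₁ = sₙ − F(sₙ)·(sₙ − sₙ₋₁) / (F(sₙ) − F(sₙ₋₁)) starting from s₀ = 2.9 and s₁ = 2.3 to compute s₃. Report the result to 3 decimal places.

2.555

F(2.9) = 5.37415, F(2.3) = -2.82582
s₂ = 2.30000 − (-2.82582)·(2.30000 − 2.90000) / (-2.82582 − 5.37415) = 2.30000 − (1.69549)/(-8.19996) = 2.50677
F(2.50677) = -0.53477
s₃ = 2.50677 − (-0.53477)·(2.50677 − 2.30000) / (-0.53477 − (-2.82582)) = 2.50677 − (-0.11057)/(2.29104) = 2.55503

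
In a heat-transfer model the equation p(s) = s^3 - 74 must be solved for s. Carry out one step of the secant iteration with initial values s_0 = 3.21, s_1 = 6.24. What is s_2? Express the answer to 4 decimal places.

p(3.21) = -40.923839, p(6.24) = 168.970624
s_2 = 6.240000 − 168.970624·(6.240000 − 3.210000) / (168.970624 − (-40.923839)) = 6.240000 − (511.980991)/(209.894463) = 3.800769

3.8008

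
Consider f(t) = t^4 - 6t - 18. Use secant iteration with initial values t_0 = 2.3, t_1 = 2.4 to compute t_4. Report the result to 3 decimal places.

f(2.3) = -3.81590, f(2.4) = 0.77760
t_2 = 2.40000 − 0.77760·(2.40000 − 2.30000) / (0.77760 − (-3.81590)) = 2.40000 − (0.07776)/(4.59350) = 2.38307
f(2.38307) = -0.04704
t_3 = 2.38307 − (-0.04704)·(2.38307 − 2.40000) / (-0.04704 − 0.77760) = 2.38307 − (0.00080)/(-0.82464) = 2.38404
f(2.38404) = -0.00053
t_4 = 2.38404 − (-0.00053)·(2.38404 − 2.38307) / (-0.00053 − (-0.04704)) = 2.38404 − (0.00000)/(0.04651) = 2.38405

2.384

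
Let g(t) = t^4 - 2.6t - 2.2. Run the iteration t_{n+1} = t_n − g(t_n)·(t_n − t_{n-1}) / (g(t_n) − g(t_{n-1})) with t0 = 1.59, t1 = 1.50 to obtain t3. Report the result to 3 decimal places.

1.586

g(1.59) = 0.05729, g(1.50) = -1.03750
t2 = 1.50000 − (-1.03750)·(1.50000 − 1.59000) / (-1.03750 − 0.05729) = 1.50000 − (0.09338)/(-1.09479) = 1.58529
g(1.58529) = -0.00585
t3 = 1.58529 − (-0.00585)·(1.58529 − 1.50000) / (-0.00585 − (-1.03750)) = 1.58529 − (-0.00050)/(1.03165) = 1.58577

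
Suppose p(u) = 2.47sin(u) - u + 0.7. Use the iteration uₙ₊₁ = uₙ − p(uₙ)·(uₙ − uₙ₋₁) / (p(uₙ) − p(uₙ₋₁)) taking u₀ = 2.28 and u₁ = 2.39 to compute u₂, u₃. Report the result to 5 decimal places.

2.38872, 2.38876

p(2.28) = 0.2944353, p(2.39) = -0.0034760
u₂ = 2.3900000 − (-0.0034760)·(2.3900000 − 2.2800000) / (-0.0034760 − 0.2944353) = 2.3900000 − (-0.0003824)/(-0.2979114) = 2.3887165
p(2.3887165) = 0.0001222
u₃ = 2.3887165 − 0.0001222·(2.3887165 − 2.3900000) / (0.0001222 − (-0.0034760)) = 2.3887165 − (-0.0000002)/(0.0035983) = 2.3887601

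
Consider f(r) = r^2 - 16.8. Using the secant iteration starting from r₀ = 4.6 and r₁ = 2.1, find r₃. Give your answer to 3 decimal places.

4.148

f(4.6) = 4.36000, f(2.1) = -12.39000
r₂ = 2.10000 − (-12.39000)·(2.10000 − 4.60000) / (-12.39000 − 4.36000) = 2.10000 − (30.97500)/(-16.75000) = 3.94925
f(3.94925) = -1.20339
r₃ = 3.94925 − (-1.20339)·(3.94925 − 2.10000) / (-1.20339 − (-12.39000)) = 3.94925 − (-2.22538)/(11.18661) = 4.14819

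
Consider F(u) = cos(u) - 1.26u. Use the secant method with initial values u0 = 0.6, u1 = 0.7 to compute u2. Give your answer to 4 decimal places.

0.6372

F(0.6) = 0.069336, F(0.7) = -0.117158
u2 = 0.700000 − (-0.117158)·(0.700000 − 0.600000) / (-0.117158 − 0.069336) = 0.700000 − (-0.011716)/(-0.186493) = 0.637179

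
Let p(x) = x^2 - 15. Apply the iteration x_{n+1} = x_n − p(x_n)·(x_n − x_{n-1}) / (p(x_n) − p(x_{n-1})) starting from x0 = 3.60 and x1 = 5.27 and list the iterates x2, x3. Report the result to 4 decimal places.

p(3.60) = -2.040000, p(5.27) = 12.772900
x2 = 5.270000 − 12.772900·(5.270000 − 3.600000) / (12.772900 − (-2.040000)) = 5.270000 − (21.330743)/(14.812900) = 3.829989
p(3.829989) = -0.331186
x3 = 3.829989 − (-0.331186)·(3.829989 − 5.270000) / (-0.331186 − 12.772900) = 3.829989 − (0.476912)/(-13.104086) = 3.866383

3.8300, 3.8664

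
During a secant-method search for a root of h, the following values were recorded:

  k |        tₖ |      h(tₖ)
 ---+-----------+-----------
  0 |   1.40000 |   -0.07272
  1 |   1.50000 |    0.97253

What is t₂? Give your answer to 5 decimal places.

t₂ = 1.50000 − 0.97253·(1.50000 − 1.40000) / (0.97253 − (-0.07272))
   = 1.50000 − (0.0972530)/(1.0452500) = 1.4069572

1.40696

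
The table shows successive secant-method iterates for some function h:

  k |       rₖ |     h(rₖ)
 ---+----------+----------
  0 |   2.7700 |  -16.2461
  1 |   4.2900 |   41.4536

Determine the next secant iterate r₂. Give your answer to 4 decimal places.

r₂ = 4.2900 − 41.4536·(4.2900 − 2.7700) / (41.4536 − (-16.2461))
   = 4.2900 − (63.009472)/(57.699700) = 3.197976

3.1980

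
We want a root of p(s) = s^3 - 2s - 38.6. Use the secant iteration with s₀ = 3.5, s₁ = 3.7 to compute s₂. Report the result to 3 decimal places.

p(3.5) = -2.72500, p(3.7) = 4.65300
s₂ = 3.70000 − 4.65300·(3.70000 − 3.50000) / (4.65300 − (-2.72500)) = 3.70000 − (0.93060)/(7.37800) = 3.57387

3.574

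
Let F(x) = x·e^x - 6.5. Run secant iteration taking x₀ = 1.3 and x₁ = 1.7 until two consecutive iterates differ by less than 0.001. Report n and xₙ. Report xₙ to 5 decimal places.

n = 5, xₙ = 1.47986

F(1.3) = -1.7299143, F(1.7) = 2.8057106
x₂ = 1.7000000 − 2.8057106·(0.4000000)/(4.5356249) = 1.4525624;  |Δ| = 0.2474376
F(1.4525624) = -0.2916725
x₃ = 1.4525624 − (-0.2916725)·(-0.2474376)/(-3.0973831) = 1.4758629;  |Δ| = 0.0233006
F(1.4758629) = -0.0433811
x₄ = 1.4758629 − (-0.0433811)·(0.0233006)/(0.2482914) = 1.4799340;  |Δ| = 0.0040710
F(1.4799340) = 0.0008403
x₅ = 1.4799340 − 0.0008403·(0.0040710)/(0.0442213) = 1.4798566;  |Δ| = 0.0000774
|x₅ − x₄| = 0.0000774 < 0.001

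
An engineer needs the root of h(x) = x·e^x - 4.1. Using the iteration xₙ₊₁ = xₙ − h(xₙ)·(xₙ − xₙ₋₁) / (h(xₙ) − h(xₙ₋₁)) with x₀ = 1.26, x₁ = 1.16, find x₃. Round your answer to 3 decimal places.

h(1.26) = 0.34203, h(1.16) = -0.39968
x₂ = 1.16000 − (-0.39968)·(1.16000 − 1.26000) / (-0.39968 − 0.34203) = 1.16000 − (0.03997)/(-0.74171) = 1.21389
h(1.21389) = -0.01340
x₃ = 1.21389 − (-0.01340)·(1.21389 − 1.16000) / (-0.01340 − (-0.39968)) = 1.21389 − (-0.00072)/(0.38628) = 1.21576

1.216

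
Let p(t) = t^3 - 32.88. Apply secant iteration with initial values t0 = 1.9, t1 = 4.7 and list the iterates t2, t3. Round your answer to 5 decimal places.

2.65140, 2.99388

p(1.9) = -26.0210000, p(4.7) = 70.9430000
t2 = 4.7000000 − 70.9430000·(4.7000000 − 1.9000000) / (70.9430000 − (-26.0210000)) = 4.7000000 − (198.6404000)/(96.9640000) = 2.6514005
p(2.6514005) = -14.2408540
t3 = 2.6514005 − (-14.2408540)·(2.6514005 − 4.7000000) / (-14.2408540 − 70.9430000) = 2.6514005 − (29.1738060)/(-85.1838540) = 2.9938810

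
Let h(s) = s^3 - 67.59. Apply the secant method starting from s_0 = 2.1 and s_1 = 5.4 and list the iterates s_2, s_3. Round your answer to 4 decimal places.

3.3988, 3.8784

h(2.1) = -58.329000, h(5.4) = 89.874000
s_2 = 5.400000 − 89.874000·(5.400000 − 2.100000) / (89.874000 − (-58.329000)) = 5.400000 − (296.584200)/(148.203000) = 3.398798
h(3.398798) = -28.327685
s_3 = 3.398798 − (-28.327685)·(3.398798 − 5.400000) / (-28.327685 − 89.874000) = 3.398798 − (56.689431)/(-118.201685) = 3.878397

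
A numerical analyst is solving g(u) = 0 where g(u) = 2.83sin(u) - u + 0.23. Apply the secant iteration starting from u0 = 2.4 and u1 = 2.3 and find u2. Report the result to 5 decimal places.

g(2.4) = -0.2584392, g(2.3) = 0.0403458
u2 = 2.3000000 − 0.0403458·(2.3000000 − 2.4000000) / (0.0403458 − (-0.2584392)) = 2.3000000 − (-0.0040346)/(0.2987849) = 2.3135033

2.31350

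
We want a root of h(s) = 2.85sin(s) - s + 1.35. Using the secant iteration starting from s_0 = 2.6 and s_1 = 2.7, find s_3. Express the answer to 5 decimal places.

2.66286

h(2.6) = 0.2191789, h(2.7) = -0.1319673
s_2 = 2.7000000 − (-0.1319673)·(2.7000000 − 2.6000000) / (-0.1319673 − 0.2191789) = 2.7000000 − (-0.0131967)/(-0.3511463) = 2.6624181
h(2.6624181) = 0.0015653
s_3 = 2.6624181 − 0.0015653·(2.6624181 − 2.7000000) / (0.0015653 − (-0.1319673)) = 2.6624181 − (-0.0000588)/(0.1335327) = 2.6628587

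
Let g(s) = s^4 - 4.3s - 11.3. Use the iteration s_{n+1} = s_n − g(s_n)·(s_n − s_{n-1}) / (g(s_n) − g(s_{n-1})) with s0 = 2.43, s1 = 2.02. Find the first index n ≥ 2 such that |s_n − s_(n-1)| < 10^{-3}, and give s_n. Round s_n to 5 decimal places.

g(2.43) = 13.1188440, g(2.02) = -3.3363358
s2 = 2.0200000 − (-3.3363358)·(-0.4100000)/(-16.4551799) = 2.1031287;  |Δ| = 0.0831287
g(2.1031287) = -0.7791946
s3 = 2.1031287 − (-0.7791946)·(0.0831287)/(2.5571412) = 2.1284591;  |Δ| = 0.0253304
g(2.1284591) = 0.0715898
s4 = 2.1284591 − 0.0715898·(0.0253304)/(0.8507844) = 2.1263277;  |Δ| = 0.0021314
g(2.1263277) = -0.0013326
s5 = 2.1263277 − (-0.0013326)·(-0.0021314)/(-0.0729224) = 2.1263666;  |Δ| = 0.0000389
|s5 − s4| = 0.0000389 < 10^{-3}

n = 5, s_n = 2.12637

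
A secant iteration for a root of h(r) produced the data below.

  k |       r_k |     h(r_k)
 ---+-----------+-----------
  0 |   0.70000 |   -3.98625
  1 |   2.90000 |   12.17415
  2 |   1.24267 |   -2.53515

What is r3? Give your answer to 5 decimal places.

1.52831

r3 = 1.24267 − (-2.53515)·(1.24267 − 2.90000) / (-2.53515 − 12.17415)
   = 1.24267 − (4.2015801)/(-14.7093000) = 1.5283111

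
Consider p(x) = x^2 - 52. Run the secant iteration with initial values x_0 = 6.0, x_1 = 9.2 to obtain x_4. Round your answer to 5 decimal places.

p(6.0) = -16.0000000, p(9.2) = 32.6400000
x_2 = 9.2000000 − 32.6400000·(9.2000000 − 6.0000000) / (32.6400000 − (-16.0000000)) = 9.2000000 − (104.4480000)/(48.6400000) = 7.0526316
p(7.0526316) = -2.2603878
x_3 = 7.0526316 − (-2.2603878)·(7.0526316 − 9.2000000) / (-2.2603878 − 32.6400000) = 7.0526316 − (4.8538854)/(-34.9003878) = 7.1917098
p(7.1917098) = -0.2793095
x_4 = 7.1917098 − (-0.2793095)·(7.1917098 − 7.0526316) / (-0.2793095 − (-2.2603878)) = 7.1917098 − (-0.0388459)/(1.9810783) = 7.2113183

7.21132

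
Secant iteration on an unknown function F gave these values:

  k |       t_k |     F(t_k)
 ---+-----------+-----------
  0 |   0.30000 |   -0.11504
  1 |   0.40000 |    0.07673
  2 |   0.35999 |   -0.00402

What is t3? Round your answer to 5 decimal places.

0.36198

t3 = 0.35999 − (-0.00402)·(0.35999 − 0.40000) / (-0.00402 − 0.07673)
   = 0.35999 − (0.0001608)/(-0.0807500) = 0.3619818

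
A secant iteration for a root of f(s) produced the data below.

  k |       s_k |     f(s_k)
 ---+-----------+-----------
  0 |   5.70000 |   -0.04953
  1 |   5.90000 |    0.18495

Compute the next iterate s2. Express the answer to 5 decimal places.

s2 = 5.90000 − 0.18495·(5.90000 − 5.70000) / (0.18495 − (-0.04953))
   = 5.90000 − (0.0369900)/(0.2344800) = 5.7422467

5.74225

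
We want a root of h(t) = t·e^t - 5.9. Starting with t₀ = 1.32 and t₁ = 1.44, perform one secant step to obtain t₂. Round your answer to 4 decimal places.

1.4212

h(1.32) = -0.958684, h(1.44) = 0.177802
t₂ = 1.440000 − 0.177802·(1.440000 − 1.320000) / (0.177802 − (-0.958684)) = 1.440000 − (0.021336)/(1.136486) = 1.421226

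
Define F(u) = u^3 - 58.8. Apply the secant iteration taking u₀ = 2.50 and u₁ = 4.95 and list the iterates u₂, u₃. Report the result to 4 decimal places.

F(2.50) = -43.175000, F(4.95) = 62.487375
u₂ = 4.950000 − 62.487375·(4.950000 − 2.500000) / (62.487375 − (-43.175000)) = 4.950000 − (153.094069)/(105.662375) = 3.501101
F(3.501101) = -15.884511
u₃ = 3.501101 − (-15.884511)·(3.501101 − 4.950000) / (-15.884511 − 62.487375) = 3.501101 − (23.015046)/(-78.371886) = 3.794766

3.5011, 3.7948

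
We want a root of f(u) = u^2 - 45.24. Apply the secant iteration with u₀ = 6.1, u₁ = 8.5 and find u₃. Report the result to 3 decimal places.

6.717

f(6.1) = -8.03000, f(8.5) = 27.01000
u₂ = 8.50000 − 27.01000·(8.50000 − 6.10000) / (27.01000 − (-8.03000)) = 8.50000 − (64.82400)/(35.04000) = 6.65000
f(6.65000) = -1.01750
u₃ = 6.65000 − (-1.01750)·(6.65000 − 8.50000) / (-1.01750 − 27.01000) = 6.65000 − (1.88237)/(-28.02750) = 6.71716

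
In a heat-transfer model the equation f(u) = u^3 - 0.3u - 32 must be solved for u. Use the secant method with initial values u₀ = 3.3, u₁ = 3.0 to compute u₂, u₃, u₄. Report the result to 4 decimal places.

f(3.3) = 2.947000, f(3.0) = -5.900000
u₂ = 3.000000 − (-5.900000)·(3.000000 − 3.300000) / (-5.900000 − 2.947000) = 3.000000 − (1.770000)/(-8.847000) = 3.200068
f(3.200068) = -0.189937
u₃ = 3.200068 − (-0.189937)·(3.200068 − 3.000000) / (-0.189937 − (-5.900000)) = 3.200068 − (-0.038000)/(5.710063) = 3.206723
f(3.206723) = 0.012941
u₄ = 3.206723 − 0.012941·(3.206723 − 3.200068) / (0.012941 − (-0.189937)) = 3.206723 − (0.000086)/(0.202878) = 3.206298

3.2001, 3.2067, 3.2063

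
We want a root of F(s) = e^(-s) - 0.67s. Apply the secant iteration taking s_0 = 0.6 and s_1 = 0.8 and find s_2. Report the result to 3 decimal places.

0.726

F(0.6) = 0.14681, F(0.8) = -0.08667
s_2 = 0.80000 − (-0.08667)·(0.80000 − 0.60000) / (-0.08667 − 0.14681) = 0.80000 − (-0.01733)/(-0.23348) = 0.72576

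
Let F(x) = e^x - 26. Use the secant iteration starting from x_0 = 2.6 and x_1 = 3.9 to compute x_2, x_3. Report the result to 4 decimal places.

3.0535, 3.1978

F(2.6) = -12.536262, F(3.9) = 23.402449
x_2 = 3.900000 − 23.402449·(3.900000 − 2.600000) / (23.402449 − (-12.536262)) = 3.900000 − (30.423184)/(35.938711) = 3.053470
F(3.053470) = -4.811250
x_3 = 3.053470 − (-4.811250)·(3.053470 − 3.900000) / (-4.811250 − 23.402449) = 3.053470 − (4.072866)/(-28.213699) = 3.197828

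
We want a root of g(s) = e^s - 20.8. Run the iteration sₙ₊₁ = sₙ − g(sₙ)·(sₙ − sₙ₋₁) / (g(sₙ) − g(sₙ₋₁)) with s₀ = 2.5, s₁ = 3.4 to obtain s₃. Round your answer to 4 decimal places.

g(2.5) = -8.617506, g(3.4) = 9.164100
s₂ = 3.400000 − 9.164100·(3.400000 − 2.500000) / (9.164100 − (-8.617506)) = 3.400000 − (8.247690)/(17.781606) = 2.936167
g(2.936167) = -1.956513
s₃ = 2.936167 − (-1.956513)·(2.936167 − 3.400000) / (-1.956513 − 9.164100) = 2.936167 − (0.907495)/(-11.120613) = 3.017772

3.0178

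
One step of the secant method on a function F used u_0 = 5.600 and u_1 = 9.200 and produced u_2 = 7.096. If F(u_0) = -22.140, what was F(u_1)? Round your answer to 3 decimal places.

31.138

The secant line through (5.600, -22.140) and (9.200, F(u_1)) crosses zero at u_2 = 7.096.
So (5.600, -22.140), (9.200, F(u_1)), (7.096, 0) are collinear:
F(u_1) = -22.140 · (9.200 − 7.096) / (5.600 − 7.096) = -22.140 · (2.10400)/(-1.49600) = 31.13807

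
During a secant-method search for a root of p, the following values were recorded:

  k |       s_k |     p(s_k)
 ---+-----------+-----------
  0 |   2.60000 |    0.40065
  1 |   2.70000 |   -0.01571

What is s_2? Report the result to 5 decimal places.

2.69623

s_2 = 2.70000 − (-0.01571)·(2.70000 − 2.60000) / (-0.01571 − 0.40065)
   = 2.70000 − (-0.0015710)/(-0.4163600) = 2.6962268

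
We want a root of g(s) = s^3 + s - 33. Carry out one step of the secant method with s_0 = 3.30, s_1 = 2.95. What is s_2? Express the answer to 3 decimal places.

3.094

g(3.30) = 6.23700, g(2.95) = -4.37762
s_2 = 2.95000 − (-4.37762)·(2.95000 − 3.30000) / (-4.37762 − 6.23700) = 2.95000 − (1.53217)/(-10.61462) = 3.09435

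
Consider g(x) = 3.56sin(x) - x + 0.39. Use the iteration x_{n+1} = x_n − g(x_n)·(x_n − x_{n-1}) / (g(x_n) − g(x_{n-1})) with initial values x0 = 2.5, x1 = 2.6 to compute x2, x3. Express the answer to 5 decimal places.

g(2.5) = 0.0205608, g(2.6) = -0.3748151
x2 = 2.6000000 − (-0.3748151)·(2.6000000 − 2.5000000) / (-0.3748151 − 0.0205608) = 2.6000000 − (-0.0374815)/(-0.3953759) = 2.5052003
g(2.5052003) = 0.0005001
x3 = 2.5052003 − 0.0005001·(2.5052003 − 2.6000000) / (0.0005001 − (-0.3748151)) = 2.5052003 − (-0.0000474)/(0.3753152) = 2.5053266

2.50520, 2.50533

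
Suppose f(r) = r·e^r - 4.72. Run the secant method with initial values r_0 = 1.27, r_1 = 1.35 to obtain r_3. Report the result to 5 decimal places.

f(1.27) = -0.1977172, f(1.35) = 0.4875245
r_2 = 1.3500000 − 0.4875245·(1.3500000 − 1.2700000) / (0.4875245 − (-0.1977172)) = 1.3500000 − (0.0390020)/(0.6852417) = 1.2930829
f(1.2930829) = -0.0080014
r_3 = 1.2930829 − (-0.0080014)·(1.2930829 − 1.3500000) / (-0.0080014 − 0.4875245) = 1.2930829 − (0.0004554)/(-0.4955259) = 1.2940020

1.29400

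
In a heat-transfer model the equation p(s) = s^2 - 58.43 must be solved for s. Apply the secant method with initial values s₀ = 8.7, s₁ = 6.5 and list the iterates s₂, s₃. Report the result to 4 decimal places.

p(8.7) = 17.260000, p(6.5) = -16.180000
s₂ = 6.500000 − (-16.180000)·(6.500000 − 8.700000) / (-16.180000 − 17.260000) = 6.500000 − (35.596000)/(-33.440000) = 7.564474
p(7.564474) = -1.208738
s₃ = 7.564474 − (-1.208738)·(7.564474 − 6.500000) / (-1.208738 − (-16.180000)) = 7.564474 − (-1.286670)/(14.971262) = 7.650416

7.5645, 7.6504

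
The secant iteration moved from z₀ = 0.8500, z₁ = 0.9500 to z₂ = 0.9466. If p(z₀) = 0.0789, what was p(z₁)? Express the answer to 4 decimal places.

-0.0028

The secant line through (0.8500, 0.0789) and (0.9500, p(z₁)) crosses zero at z₂ = 0.9466.
So (0.8500, 0.0789), (0.9500, p(z₁)), (0.9466, 0) are collinear:
p(z₁) = 0.0789 · (0.9500 − 0.9466) / (0.8500 − 0.9466) = 0.0789 · (0.003400)/(-0.096600) = -0.002777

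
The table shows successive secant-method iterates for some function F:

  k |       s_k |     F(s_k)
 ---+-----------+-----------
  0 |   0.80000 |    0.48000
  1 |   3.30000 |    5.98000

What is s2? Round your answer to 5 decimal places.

s2 = 3.30000 − 5.98000·(3.30000 − 0.80000) / (5.98000 − 0.48000)
   = 3.30000 − (14.9500000)/(5.5000000) = 0.5818182

0.58182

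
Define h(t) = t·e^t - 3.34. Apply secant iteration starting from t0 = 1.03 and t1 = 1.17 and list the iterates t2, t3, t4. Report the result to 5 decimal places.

h(1.03) = -0.4549022, h(1.17) = 0.4297314
t2 = 1.1700000 − 0.4297314·(1.1700000 − 1.0300000) / (0.4297314 − (-0.4549022)) = 1.1700000 − (0.0601624)/(0.8846336) = 1.1019917
h(1.1019917) = -0.0228335
t3 = 1.1019917 − (-0.0228335)·(1.1019917 − 1.1700000) / (-0.0228335 − 0.4297314) = 1.1019917 − (0.0015529)/(-0.4525649) = 1.1054230
h(1.1054230) = -0.0010678
t4 = 1.1054230 − (-0.0010678)·(1.1054230 − 1.1019917) / (-0.0010678 − (-0.0228335)) = 1.1054230 − (-0.0000037)/(0.0217657) = 1.1055913

1.10199, 1.10542, 1.10559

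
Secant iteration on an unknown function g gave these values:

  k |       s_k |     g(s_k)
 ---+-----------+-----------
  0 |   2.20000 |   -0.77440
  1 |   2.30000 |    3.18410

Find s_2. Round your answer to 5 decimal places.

s_2 = 2.30000 − 3.18410·(2.30000 − 2.20000) / (3.18410 − (-0.77440))
   = 2.30000 − (0.3184100)/(3.9585000) = 2.2195630

2.21956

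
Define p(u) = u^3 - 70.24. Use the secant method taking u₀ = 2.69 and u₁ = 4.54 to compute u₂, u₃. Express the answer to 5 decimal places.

3.95746, 4.10975

p(2.69) = -50.7748910, p(4.54) = 23.3366640
u₂ = 4.5400000 − 23.3366640·(4.5400000 − 2.6900000) / (23.3366640 − (-50.7748910)) = 4.5400000 − (43.1728284)/(74.1115550) = 3.9574616
p(3.9574616) = -8.2602071
u₃ = 3.9574616 − (-8.2602071)·(3.9574616 − 4.5400000) / (-8.2602071 − 23.3366640) = 3.9574616 − (4.8118880)/(-31.5968711) = 4.1097516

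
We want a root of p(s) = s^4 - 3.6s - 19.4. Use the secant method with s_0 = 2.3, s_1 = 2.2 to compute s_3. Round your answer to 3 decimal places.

p(2.3) = 0.30410, p(2.2) = -3.89440
s_2 = 2.20000 − (-3.89440)·(2.20000 − 2.30000) / (-3.89440 − 0.30410) = 2.20000 − (0.38944)/(-4.19850) = 2.29276
p(2.29276) = -0.02067
s_3 = 2.29276 − (-0.02067)·(2.29276 − 2.20000) / (-0.02067 − (-3.89440)) = 2.29276 − (-0.00192)/(3.87373) = 2.29325

2.293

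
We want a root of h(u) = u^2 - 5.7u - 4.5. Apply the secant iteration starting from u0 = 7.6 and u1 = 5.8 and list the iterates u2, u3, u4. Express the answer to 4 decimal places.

6.3091, 6.4116, 6.4027

h(7.6) = 9.940000, h(5.8) = -3.920000
u2 = 5.800000 − (-3.920000)·(5.800000 − 7.600000) / (-3.920000 − 9.940000) = 5.800000 − (7.056000)/(-13.860000) = 6.309091
h(6.309091) = -0.657190
u3 = 6.309091 − (-0.657190)·(6.309091 − 5.800000) / (-0.657190 − (-3.920000)) = 6.309091 − (-0.334569)/(3.262810) = 6.411631
h(6.411631) = 0.062717
u4 = 6.411631 − 0.062717·(6.411631 − 6.309091) / (0.062717 − (-0.657190)) = 6.411631 − (0.006431)/(0.719907) = 6.402698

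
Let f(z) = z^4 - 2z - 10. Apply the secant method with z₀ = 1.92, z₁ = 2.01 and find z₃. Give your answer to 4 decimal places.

f(1.92) = -0.250455, f(2.01) = 2.302408
z₂ = 2.010000 − 2.302408·(2.010000 − 1.920000) / (2.302408 − (-0.250455)) = 2.010000 − (0.207217)/(2.552863) = 1.928830
f(1.928830) = -0.016403
z₃ = 1.928830 − (-0.016403)·(1.928830 − 2.010000) / (-0.016403 − 2.302408) = 1.928830 − (0.001331)/(-2.318811) = 1.929404

1.9294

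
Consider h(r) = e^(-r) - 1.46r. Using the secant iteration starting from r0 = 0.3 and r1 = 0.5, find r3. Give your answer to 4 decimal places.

0.4408

h(0.3) = 0.302818, h(0.5) = -0.123469
r2 = 0.500000 − (-0.123469)·(0.500000 − 0.300000) / (-0.123469 − 0.302818) = 0.500000 − (-0.024694)/(-0.426288) = 0.442072
h(0.442072) = -0.002722
r3 = 0.442072 − (-0.002722)·(0.442072 − 0.500000) / (-0.002722 − (-0.123469)) = 0.442072 − (0.000158)/(0.120747) = 0.440766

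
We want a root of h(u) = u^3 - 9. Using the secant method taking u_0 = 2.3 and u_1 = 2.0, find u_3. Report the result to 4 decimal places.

2.0804

h(2.3) = 3.167000, h(2.0) = -1.000000
u_2 = 2.000000 − (-1.000000)·(2.000000 − 2.300000) / (-1.000000 − 3.167000) = 2.000000 − (0.300000)/(-4.167000) = 2.071994
h(2.071994) = -0.104597
u_3 = 2.071994 − (-0.104597)·(2.071994 − 2.000000) / (-0.104597 − (-1.000000)) = 2.071994 − (-0.007530)/(0.895403) = 2.080404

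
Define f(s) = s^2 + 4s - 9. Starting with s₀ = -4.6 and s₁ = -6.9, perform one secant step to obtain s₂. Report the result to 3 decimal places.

-5.432

f(-4.6) = -6.24000, f(-6.9) = 11.01000
s₂ = -6.90000 − 11.01000·(-6.90000 − (-4.60000)) / (11.01000 − (-6.24000)) = -6.90000 − (-25.32300)/(17.25000) = -5.43200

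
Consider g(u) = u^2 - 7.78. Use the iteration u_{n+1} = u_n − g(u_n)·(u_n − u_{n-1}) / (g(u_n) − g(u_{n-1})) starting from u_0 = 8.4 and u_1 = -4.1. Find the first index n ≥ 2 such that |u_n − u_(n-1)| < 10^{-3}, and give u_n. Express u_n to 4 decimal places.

g(8.4) = 62.780000, g(-4.1) = 9.030000
u_2 = -4.100000 − 9.030000·(-12.500000)/(-53.750000) = -6.200000;  |Δ| = 2.100000
g(-6.200000) = 30.660000
u_3 = -6.200000 − 30.660000·(-2.100000)/(21.630000) = -3.223301;  |Δ| = 2.976699
g(-3.223301) = 2.609669
u_4 = -3.223301 − 2.609669·(2.976699)/(-28.050331) = -2.946363;  |Δ| = 0.276938
g(-2.946363) = 0.901055
u_5 = -2.946363 − 0.901055·(0.276938)/(-1.708614) = -2.800317;  |Δ| = 0.146046
g(-2.800317) = 0.061775
u_6 = -2.800317 − 0.061775·(0.146046)/(-0.839280) = -2.789567;  |Δ| = 0.010750
g(-2.789567) = 0.001686
u_7 = -2.789567 − 0.001686·(0.010750)/(-0.060090) = -2.789266;  |Δ| = 0.000302
|u_7 − u_6| = 0.000302 < 10^{-3}

n = 7, u_n = -2.7893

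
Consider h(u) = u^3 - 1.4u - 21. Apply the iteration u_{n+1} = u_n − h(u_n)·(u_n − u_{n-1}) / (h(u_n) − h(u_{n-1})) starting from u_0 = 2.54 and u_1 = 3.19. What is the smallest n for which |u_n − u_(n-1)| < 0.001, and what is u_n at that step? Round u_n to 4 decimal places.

n = 5, u_n = 2.9279

h(2.54) = -8.168936, h(3.19) = 6.995759
u_2 = 3.190000 − 6.995759·(0.650000)/(15.164695) = 2.890143;  |Δ| = 0.299857
h(2.890143) = -0.905053
u_3 = 2.890143 − (-0.905053)·(-0.299857)/(-7.900812) = 2.924492;  |Δ| = 0.034349
h(2.924492) = -0.082122
u_4 = 2.924492 − (-0.082122)·(0.034349)/(0.822931) = 2.927920;  |Δ| = 0.003428
h(2.927920) = 0.001132
u_5 = 2.927920 − 0.001132·(0.003428)/(0.083254) = 2.927873;  |Δ| = 0.000047
|u_5 − u_4| = 0.000047 < 0.001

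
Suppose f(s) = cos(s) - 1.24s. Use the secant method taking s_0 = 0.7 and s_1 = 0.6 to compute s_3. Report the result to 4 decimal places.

f(0.7) = -0.103158, f(0.6) = 0.081336
s_2 = 0.600000 − 0.081336·(0.600000 − 0.700000) / (0.081336 − (-0.103158)) = 0.600000 − (-0.008134)/(0.184493) = 0.644086
f(0.644086) = 0.000982
s_3 = 0.644086 − 0.000982·(0.644086 − 0.600000) / (0.000982 − 0.081336) = 0.644086 − (0.000043)/(-0.080353) = 0.644625

0.6446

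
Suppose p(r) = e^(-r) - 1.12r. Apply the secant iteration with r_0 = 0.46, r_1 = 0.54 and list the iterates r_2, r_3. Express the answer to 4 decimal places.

0.5272, 0.5271

p(0.46) = 0.116084, p(0.54) = -0.022052
r_2 = 0.540000 − (-0.022052)·(0.540000 − 0.460000) / (-0.022052 − 0.116084) = 0.540000 − (-0.001764)/(-0.138135) = 0.527229
p(0.527229) = -0.000258
r_3 = 0.527229 − (-0.000258)·(0.527229 − 0.540000) / (-0.000258 − (-0.022052)) = 0.527229 − (0.000003)/(0.021794) = 0.527078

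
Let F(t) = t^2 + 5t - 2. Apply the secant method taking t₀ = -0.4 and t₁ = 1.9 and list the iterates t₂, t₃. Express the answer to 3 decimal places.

0.191, 0.333

F(-0.4) = -3.84000, F(1.9) = 11.11000
t₂ = 1.90000 − 11.11000·(1.90000 − (-0.40000)) / (11.11000 − (-3.84000)) = 1.90000 − (25.55300)/(14.95000) = 0.19077
F(0.19077) = -1.00976
t₃ = 0.19077 − (-1.00976)·(0.19077 − 1.90000) / (-1.00976 − 11.11000) = 0.19077 − (1.72591)/(-12.11976) = 0.33317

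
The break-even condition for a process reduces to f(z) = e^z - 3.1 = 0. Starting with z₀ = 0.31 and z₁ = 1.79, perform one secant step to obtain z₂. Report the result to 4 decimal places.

f(0.31) = -1.736575, f(1.79) = 2.889452
z₂ = 1.790000 − 2.889452·(1.790000 − 0.310000) / (2.889452 − (-1.736575)) = 1.790000 − (4.276390)/(4.626027) = 0.865581

0.8656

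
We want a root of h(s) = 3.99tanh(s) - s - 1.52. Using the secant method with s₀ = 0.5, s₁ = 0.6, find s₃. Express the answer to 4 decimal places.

h(0.5) = -0.176153, h(0.6) = 0.022828
s₂ = 0.600000 − 0.022828·(0.600000 − 0.500000) / (0.022828 − (-0.176153)) = 0.600000 − (0.002283)/(0.198980) = 0.588528
h(0.588528) = 0.001527
s₃ = 0.588528 − 0.001527·(0.588528 − 0.600000) / (0.001527 − 0.022828) = 0.588528 − (-0.000018)/(-0.021300) = 0.587705

0.5877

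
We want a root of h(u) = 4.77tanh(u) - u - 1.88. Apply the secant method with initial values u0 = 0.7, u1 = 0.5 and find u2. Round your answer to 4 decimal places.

0.5734

h(0.7) = 0.302834, h(0.5) = -0.175701
u2 = 0.500000 − (-0.175701)·(0.500000 − 0.700000) / (-0.175701 − 0.302834) = 0.500000 − (0.035140)/(-0.478535) = 0.573433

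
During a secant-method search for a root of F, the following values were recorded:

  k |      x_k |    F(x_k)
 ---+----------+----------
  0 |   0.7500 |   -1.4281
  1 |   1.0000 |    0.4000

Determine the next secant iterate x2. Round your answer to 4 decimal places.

0.9453

x2 = 1.0000 − 0.4000·(1.0000 − 0.7500) / (0.4000 − (-1.4281))
   = 1.0000 − (0.100000)/(1.828100) = 0.945298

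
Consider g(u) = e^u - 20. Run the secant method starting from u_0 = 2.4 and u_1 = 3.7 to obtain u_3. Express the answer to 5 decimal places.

2.93220

g(2.4) = -8.9768236, g(3.7) = 20.4473044
u_2 = 3.7000000 − 20.4473044·(3.7000000 − 2.4000000) / (20.4473044 − (-8.9768236)) = 3.7000000 − (26.5814957)/(29.4241280) = 2.7966089
g(2.7966089) = -3.6110244
u_3 = 2.7966089 − (-3.6110244)·(2.7966089 − 3.7000000) / (-3.6110244 − 20.4473044) = 2.7966089 − (3.2621674)/(-24.0583288) = 2.9322030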